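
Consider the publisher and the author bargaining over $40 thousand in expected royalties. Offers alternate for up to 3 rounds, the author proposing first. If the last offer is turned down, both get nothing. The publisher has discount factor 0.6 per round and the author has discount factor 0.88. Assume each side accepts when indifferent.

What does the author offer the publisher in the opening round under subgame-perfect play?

Round 3 (the author proposes): the publisher will accept anything ≥ 0, so the author offers 0 and keeps 40.
Round 2 (the publisher proposes): the author can get 40 next round, worth 0.88 × 40 = 35.2 now; the publisher offers that and keeps 4.8.
Round 1 (the author proposes): the publisher can get 4.8 next round, worth 0.6 × 4.8 = 2.88 now, so the author offers 2.88, keeping 37.12.

2.88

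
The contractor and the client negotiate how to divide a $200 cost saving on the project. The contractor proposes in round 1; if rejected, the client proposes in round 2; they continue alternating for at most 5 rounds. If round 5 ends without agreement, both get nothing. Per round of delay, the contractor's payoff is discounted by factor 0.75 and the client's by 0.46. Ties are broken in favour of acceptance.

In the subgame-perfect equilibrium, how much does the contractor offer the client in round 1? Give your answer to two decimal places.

Round 5 (the contractor proposes): rejection yields 0 for the client; the contractor offers 0 and keeps 200.
Round 4 (the client proposes): the contractor can get 200 next round, worth 0.75 × 200 = 150 now. The client offers 150 and keeps 200 − 150 = 50.
Round 3 (the contractor proposes): the client can get 50 next round, worth 0.46 × 50 = 23 now, so the contractor offers 23, keeping 177.
Round 2 (the client proposes): the contractor can get 177 next round, worth 0.75 × 177 = 132.75 now, so the client offers 132.75, keeping 67.25.
Round 1 (the contractor proposes): the client can get 67.25 next round, worth 0.46 × 67.25 = 30.935 now, so the contractor offers 30.935, keeping 169.065.

30.94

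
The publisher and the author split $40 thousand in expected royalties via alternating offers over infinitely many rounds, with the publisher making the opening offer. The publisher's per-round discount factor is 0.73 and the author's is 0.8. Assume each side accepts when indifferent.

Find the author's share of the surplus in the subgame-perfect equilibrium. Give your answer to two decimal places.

20.77

In a stationary SPE each proposer offers the other exactly their discounted continuation value.
If the publisher keeps x when proposing and the author keeps y when proposing, then x = 40 − 0.8y and y = 40 − 0.73x.
Solving: x = 40(1 − 0.8) / (1 − 0.73·0.8) = 8 / 0.416 ≈ 19.2308.
The author gets 40 − 19.2308 ≈ 20.7692.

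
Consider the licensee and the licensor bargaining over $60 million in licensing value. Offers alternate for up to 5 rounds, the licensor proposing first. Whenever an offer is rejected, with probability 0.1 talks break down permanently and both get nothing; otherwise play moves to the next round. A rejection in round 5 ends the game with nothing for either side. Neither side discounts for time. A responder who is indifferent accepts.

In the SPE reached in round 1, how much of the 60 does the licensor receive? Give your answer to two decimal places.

Round 5 (the licensor proposes): the licensee will accept anything ≥ 0, so the licensor offers 0 and keeps 60.
Round 4 (the licensee proposes): rejecting gives the licensor an expected 0.9 × 60 = 54; the licensee offers that and keeps 6.
Round 3 (the licensor proposes): rejecting gives the licensee an expected 0.9 × 6 = 5.4; the licensor offers that and keeps 54.6.
Round 2 (the licensee proposes): rejecting gives the licensor an expected 0.9 × 54.6 = 49.14. The licensee offers 49.14 and keeps 60 − 49.14 = 10.86.
Round 1 (the licensor proposes): rejecting gives the licensee an expected 0.9 × 10.86 = 9.774, so the licensor offers 9.774, keeping 50.226.

50.23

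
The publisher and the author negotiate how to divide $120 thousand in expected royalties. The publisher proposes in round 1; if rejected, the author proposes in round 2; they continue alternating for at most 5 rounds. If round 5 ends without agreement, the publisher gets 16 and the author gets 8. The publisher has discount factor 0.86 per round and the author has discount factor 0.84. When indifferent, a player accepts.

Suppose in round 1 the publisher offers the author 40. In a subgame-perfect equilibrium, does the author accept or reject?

Round 5 (the publisher proposes): the author gets 8 if talks fail, so the publisher offers 8 and keeps 112.
Round 4 (the author proposes): the publisher can get 112 next round, worth 0.86 × 112 = 96.32 now; the author offers that and keeps 23.68.
Round 3 (the publisher proposes): the author can get 23.68 next round, worth 0.84 × 23.68 = 19.8912 now; the publisher offers that and keeps 100.1088.
Round 2 (the author proposes): the publisher can get 100.1088 next round, worth 0.86 × 100.1088 = 86.093568 now. The author offers 86.093568 and keeps 120 − 86.093568 = 33.906432.
So by rejecting in round 1, the author gets 33.906432 next round, worth 0.84 × 33.906432 = 28.48140288 now.
Offer 40 ≥ 28.48140288, so the author accepts.

Accept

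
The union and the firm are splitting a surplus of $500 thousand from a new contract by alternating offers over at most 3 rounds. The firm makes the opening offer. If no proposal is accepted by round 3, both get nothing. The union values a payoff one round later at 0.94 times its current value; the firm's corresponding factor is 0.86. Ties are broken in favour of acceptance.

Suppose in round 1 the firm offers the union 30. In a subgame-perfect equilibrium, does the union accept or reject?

Round 3 (the firm proposes): the union will accept anything ≥ 0, so the firm offers 0 and keeps 500.
Round 2 (the union proposes): the firm can get 500 next round, worth 0.86 × 500 = 430 now, so the union offers 430, keeping 70.
So by rejecting in round 1, the union gets 70 next round, worth 0.94 × 70 = 65.8 now.
Offer 30 < 65.8, so the union rejects.

Reject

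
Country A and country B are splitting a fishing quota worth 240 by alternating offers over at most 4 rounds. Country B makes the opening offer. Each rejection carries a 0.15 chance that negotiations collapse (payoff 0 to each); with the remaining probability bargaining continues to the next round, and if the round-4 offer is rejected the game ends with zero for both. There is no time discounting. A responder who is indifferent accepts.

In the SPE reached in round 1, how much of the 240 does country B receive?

62.01

By backward induction:
Round 4 (country A proposes): country B will accept anything ≥ 0, so country A offers 0 and keeps 240.
Round 3 (country B proposes): rejecting gives country A an expected 0.85 × 240 = 204, so country B offers 204, keeping 36.
Round 2 (country A proposes): rejecting gives country B an expected 0.85 × 36 = 30.6, so country A offers 30.6, keeping 209.4.
Round 1 (country B proposes): rejecting gives country A an expected 0.85 × 209.4 = 177.99. Country B offers 177.99 and keeps 240 − 177.99 = 62.01.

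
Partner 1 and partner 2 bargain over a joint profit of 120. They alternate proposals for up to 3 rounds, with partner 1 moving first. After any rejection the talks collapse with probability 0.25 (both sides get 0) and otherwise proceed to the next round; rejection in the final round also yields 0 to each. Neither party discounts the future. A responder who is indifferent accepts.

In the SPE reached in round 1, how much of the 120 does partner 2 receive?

Round 3 (partner 1 proposes): partner 2 will accept anything ≥ 0, so partner 1 offers 0 and keeps 120.
Round 2 (partner 2 proposes): rejecting gives partner 1 an expected 0.75 × 120 = 90, so partner 2 offers 90, keeping 30.
Round 1 (partner 1 proposes): rejecting gives partner 2 an expected 0.75 × 30 = 22.5, so partner 1 offers 22.5, keeping 97.5.

22.5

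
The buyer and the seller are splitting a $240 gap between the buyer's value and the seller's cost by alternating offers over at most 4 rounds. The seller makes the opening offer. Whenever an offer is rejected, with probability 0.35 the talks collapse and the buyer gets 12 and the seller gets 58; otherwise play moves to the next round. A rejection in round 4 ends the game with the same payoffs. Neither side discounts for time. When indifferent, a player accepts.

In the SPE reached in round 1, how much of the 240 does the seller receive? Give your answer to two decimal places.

Round 4 (the buyer proposes): the seller gets 58 if talks fail, so the buyer offers 58 and keeps 182.
Round 3 (the seller proposes): rejecting gives the buyer an expected 0.65 × 182 + 0.35 × 12 = 122.5; the seller offers that and keeps 117.5.
Round 2 (the buyer proposes): rejecting gives the seller an expected 0.65 × 117.5 + 0.35 × 58 = 96.675, so the buyer offers 96.675, keeping 143.325.
Round 1 (the seller proposes): rejecting gives the buyer an expected 0.65 × 143.325 + 0.35 × 12 = 97.36125; the seller offers that and keeps 142.63875.

142.64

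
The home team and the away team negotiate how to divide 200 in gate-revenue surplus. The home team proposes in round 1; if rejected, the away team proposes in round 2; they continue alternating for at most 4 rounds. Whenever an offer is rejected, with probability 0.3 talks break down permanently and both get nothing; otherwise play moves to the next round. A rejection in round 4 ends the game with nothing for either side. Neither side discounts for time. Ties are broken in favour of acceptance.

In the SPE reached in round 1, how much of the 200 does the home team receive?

Round 4 (the away team proposes): rejection yields 0 for the home team; the away team offers 0 and keeps 200.
Round 3 (the home team proposes): rejecting gives the away team an expected 0.7 × 200 = 140. The home team offers 140 and keeps 200 − 140 = 60.
Round 2 (the away team proposes): rejecting gives the home team an expected 0.7 × 60 = 42, so the away team offers 42, keeping 158.
Round 1 (the home team proposes): rejecting gives the away team an expected 0.7 × 158 = 110.6. The home team offers 110.6 and keeps 200 − 110.6 = 89.4.

89.4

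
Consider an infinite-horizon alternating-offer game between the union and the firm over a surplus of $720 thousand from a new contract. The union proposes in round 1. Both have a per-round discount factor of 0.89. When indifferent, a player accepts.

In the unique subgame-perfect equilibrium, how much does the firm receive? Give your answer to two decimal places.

339.05

In a stationary SPE each proposer offers the other exactly their discounted continuation value.
If the union keeps x when proposing and the firm keeps y when proposing, then x = 720 − 0.89y and y = 720 − 0.89x.
Solving: x = 720(1 − 0.89) / (1 − 0.89·0.89) = 79.2 / 0.2079 ≈ 380.9524.
The firm gets 720 − 380.9524 ≈ 339.0476.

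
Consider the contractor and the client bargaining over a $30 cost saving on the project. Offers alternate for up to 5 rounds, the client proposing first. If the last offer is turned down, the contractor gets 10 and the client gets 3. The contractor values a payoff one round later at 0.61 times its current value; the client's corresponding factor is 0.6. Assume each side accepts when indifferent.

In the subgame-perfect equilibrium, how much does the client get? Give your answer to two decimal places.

Round 5 (the client proposes): the contractor gets 10 if talks fail, so the client offers 10 and keeps 20.
Round 4 (the contractor proposes): the client can get 20 next round, worth 0.6 × 20 = 12 now. The contractor offers 12 and keeps 30 − 12 = 18.
Round 3 (the client proposes): the contractor can get 18 next round, worth 0.61 × 18 = 10.98 now, so the client offers 10.98, keeping 19.02.
Round 2 (the contractor proposes): the client can get 19.02 next round, worth 0.6 × 19.02 = 11.412 now. The contractor offers 11.412 and keeps 30 − 11.412 = 18.588.
Round 1 (the client proposes): the contractor can get 18.588 next round, worth 0.61 × 18.588 = 11.33868 now; the client offers that and keeps 18.66132.

18.66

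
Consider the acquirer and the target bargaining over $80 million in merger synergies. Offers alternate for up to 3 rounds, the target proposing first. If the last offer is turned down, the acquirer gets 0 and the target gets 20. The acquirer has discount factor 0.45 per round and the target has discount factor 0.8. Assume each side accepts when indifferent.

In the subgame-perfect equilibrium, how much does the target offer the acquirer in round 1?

Work backward from the last round.
Round 3 (the target proposes): rejection yields 0 for the acquirer; the target offers 0 and keeps 80.
Round 2 (the acquirer proposes): the target can get 80 next round, worth 0.8 × 80 = 64 now. The acquirer offers 64 and keeps 80 − 64 = 16.
Round 1 (the target proposes): the acquirer can get 16 next round, worth 0.45 × 16 = 7.2 now. The target offers 7.2 and keeps 80 − 7.2 = 72.8.

7.2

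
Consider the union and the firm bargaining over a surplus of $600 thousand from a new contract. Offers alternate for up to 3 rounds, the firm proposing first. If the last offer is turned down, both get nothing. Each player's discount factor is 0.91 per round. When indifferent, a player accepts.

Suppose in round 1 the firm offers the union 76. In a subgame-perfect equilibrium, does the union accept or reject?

Work out the union's continuation value if the offer is rejected.
Round 3 (the firm proposes): the union will accept anything ≥ 0, so the firm offers 0 and keeps 600.
Round 2 (the union proposes): the firm can get 600 next round, worth 0.91 × 600 = 546 now; the union offers that and keeps 54.
So by rejecting in round 1, the union gets 54 next round, worth 0.91 × 54 = 49.14 now.
Offer 76 ≥ 49.14, so the union accepts.

Accept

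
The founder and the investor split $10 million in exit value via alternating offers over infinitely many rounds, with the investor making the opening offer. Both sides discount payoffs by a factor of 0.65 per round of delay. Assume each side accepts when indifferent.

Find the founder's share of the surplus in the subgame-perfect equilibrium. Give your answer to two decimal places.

3.94

In a stationary SPE each proposer offers the other exactly their discounted continuation value.
If the investor keeps x when proposing and the founder keeps y when proposing, then x = 10 − 0.65y and y = 10 − 0.65x.
Solving: x = 10(1 − 0.65) / (1 − 0.65·0.65) = 3.5 / 0.5775 ≈ 6.0606.
The founder gets 10 − 6.0606 ≈ 3.9394.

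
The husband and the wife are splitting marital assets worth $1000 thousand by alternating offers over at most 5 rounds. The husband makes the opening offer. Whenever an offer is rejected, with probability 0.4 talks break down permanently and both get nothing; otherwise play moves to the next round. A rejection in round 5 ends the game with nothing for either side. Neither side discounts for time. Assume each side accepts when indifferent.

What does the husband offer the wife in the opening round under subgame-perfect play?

By backward induction:
Round 5 (the husband proposes): rejection yields 0 for the wife; the husband offers 0 and keeps 1000.
Round 4 (the wife proposes): rejecting gives the husband an expected 0.6 × 1000 = 600, so the wife offers 600, keeping 400.
Round 3 (the husband proposes): rejecting gives the wife an expected 0.6 × 400 = 240; the husband offers that and keeps 760.
Round 2 (the wife proposes): rejecting gives the husband an expected 0.6 × 760 = 456; the wife offers that and keeps 544.
Round 1 (the husband proposes): rejecting gives the wife an expected 0.6 × 544 = 326.4. The husband offers 326.4 and keeps 1000 − 326.4 = 673.6.

326.4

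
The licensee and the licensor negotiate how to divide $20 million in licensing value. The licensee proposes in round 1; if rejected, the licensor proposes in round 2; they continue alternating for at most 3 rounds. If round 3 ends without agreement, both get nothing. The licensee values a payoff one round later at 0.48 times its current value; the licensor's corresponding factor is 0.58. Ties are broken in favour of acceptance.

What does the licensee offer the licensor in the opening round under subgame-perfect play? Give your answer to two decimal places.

Round 3 (the licensee proposes): the licensor will accept anything ≥ 0, so the licensee offers 0 and keeps 20.
Round 2 (the licensor proposes): the licensee can get 20 next round, worth 0.48 × 20 = 9.6 now. The licensor offers 9.6 and keeps 20 − 9.6 = 10.4.
Round 1 (the licensee proposes): the licensor can get 10.4 next round, worth 0.58 × 10.4 = 6.032 now, so the licensee offers 6.032, keeping 13.968.

6.03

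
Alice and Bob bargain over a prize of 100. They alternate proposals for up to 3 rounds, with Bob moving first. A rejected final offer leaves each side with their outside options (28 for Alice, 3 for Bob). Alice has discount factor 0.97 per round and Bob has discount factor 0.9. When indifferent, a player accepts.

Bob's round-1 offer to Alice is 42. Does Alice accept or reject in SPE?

Round 3 (Bob proposes): Alice gets 28 if talks fail, so Bob offers 28 and keeps 72.
Round 2 (Alice proposes): Bob can get 72 next round, worth 0.9 × 72 = 64.8 now; Alice offers that and keeps 35.2.
So by rejecting in round 1, Alice gets 35.2 next round, worth 0.97 × 35.2 = 34.144 now.
Offer 42 ≥ 34.144, so Alice accepts.

Accept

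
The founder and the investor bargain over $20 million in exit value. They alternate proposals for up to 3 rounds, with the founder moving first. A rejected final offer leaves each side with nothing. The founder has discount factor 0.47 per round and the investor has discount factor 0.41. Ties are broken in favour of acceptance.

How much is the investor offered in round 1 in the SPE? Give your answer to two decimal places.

Round 3 (the founder proposes): rejection yields 0 for the investor; the founder offers 0 and keeps 20.
Round 2 (the investor proposes): the founder can get 20 next round, worth 0.47 × 20 = 9.4 now, so the investor offers 9.4, keeping 10.6.
Round 1 (the founder proposes): the investor can get 10.6 next round, worth 0.41 × 10.6 = 4.346 now, so the founder offers 4.346, keeping 15.654.

4.35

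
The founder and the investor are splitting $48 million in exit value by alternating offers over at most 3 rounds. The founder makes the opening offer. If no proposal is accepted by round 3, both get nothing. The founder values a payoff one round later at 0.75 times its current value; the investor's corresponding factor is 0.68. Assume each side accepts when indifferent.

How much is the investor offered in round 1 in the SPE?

8.16

Round 3 (the founder proposes): rejection yields 0 for the investor; the founder offers 0 and keeps 48.
Round 2 (the investor proposes): the founder can get 48 next round, worth 0.75 × 48 = 36 now; the investor offers that and keeps 12.
Round 1 (the founder proposes): the investor can get 12 next round, worth 0.68 × 12 = 8.16 now. The founder offers 8.16 and keeps 48 − 8.16 = 39.84.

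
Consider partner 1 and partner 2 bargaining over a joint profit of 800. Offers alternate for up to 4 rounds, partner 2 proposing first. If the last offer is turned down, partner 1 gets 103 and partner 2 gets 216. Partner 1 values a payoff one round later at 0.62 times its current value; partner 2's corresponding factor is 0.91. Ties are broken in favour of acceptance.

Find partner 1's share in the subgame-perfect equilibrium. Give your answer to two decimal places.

Round 4 (partner 1 proposes): partner 2 gets 216 if talks fail, so partner 1 offers 216 and keeps 584.
Round 3 (partner 2 proposes): partner 1 can get 584 next round, worth 0.62 × 584 = 362.08 now; partner 2 offers that and keeps 437.92.
Round 2 (partner 1 proposes): partner 2 can get 437.92 next round, worth 0.91 × 437.92 = 398.5072 now. Partner 1 offers 398.5072 and keeps 800 − 398.5072 = 401.4928.
Round 1 (partner 2 proposes): partner 1 can get 401.4928 next round, worth 0.62 × 401.4928 = 248.925536 now. Partner 2 offers 248.925536 and keeps 800 − 248.925536 = 551.074464.

248.93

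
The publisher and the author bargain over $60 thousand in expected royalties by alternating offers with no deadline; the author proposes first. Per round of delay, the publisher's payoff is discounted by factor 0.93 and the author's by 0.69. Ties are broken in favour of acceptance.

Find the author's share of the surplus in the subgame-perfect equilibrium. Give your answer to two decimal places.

When the author proposes, the publisher accepts any offer worth at least 0.93 times what the publisher would get by proposing next round; and vice versa.
This gives x = 60 − 0.93y and y = 60 − 0.69x, where x and y are each side's share when it proposes.
Hence (1 − 0.93·0.69)x = 60(1 − 0.93), i.e. 0.3583·x = 4.2.
x ≈ 11.7220; the publisher's share is 60 − x ≈ 48.2780.

11.72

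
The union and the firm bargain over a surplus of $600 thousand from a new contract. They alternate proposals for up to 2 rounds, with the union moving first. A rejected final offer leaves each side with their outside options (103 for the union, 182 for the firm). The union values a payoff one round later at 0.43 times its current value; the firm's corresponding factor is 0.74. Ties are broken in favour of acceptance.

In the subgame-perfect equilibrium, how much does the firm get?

Round 2 (the firm proposes): the union gets 103 if talks fail, so the firm offers 103 and keeps 497.
Round 1 (the union proposes): the firm can get 497 next round, worth 0.74 × 497 = 367.78 now. The union offers 367.78 and keeps 600 − 367.78 = 232.22.

367.78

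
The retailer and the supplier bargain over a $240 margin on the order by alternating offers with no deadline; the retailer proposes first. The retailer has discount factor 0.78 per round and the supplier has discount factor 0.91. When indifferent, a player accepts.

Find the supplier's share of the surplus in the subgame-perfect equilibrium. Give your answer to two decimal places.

165.57

In a stationary SPE each proposer offers the other exactly their discounted continuation value.
If the retailer keeps x when proposing and the supplier keeps y when proposing, then x = 240 − 0.91y and y = 240 − 0.78x.
Solving: x = 240(1 − 0.91) / (1 − 0.78·0.91) = 21.6 / 0.2902 ≈ 74.4314.
The supplier gets 240 − 74.4314 ≈ 165.5686.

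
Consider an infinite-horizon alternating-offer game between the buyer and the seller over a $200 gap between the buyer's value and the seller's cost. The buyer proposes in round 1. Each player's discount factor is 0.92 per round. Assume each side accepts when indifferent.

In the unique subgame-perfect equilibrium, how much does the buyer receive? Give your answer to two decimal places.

When the buyer proposes, the seller accepts any offer worth at least 0.92 times what the seller would get by proposing next round; and vice versa.
This gives x = 200 − 0.92y and y = 200 − 0.92x, where x and y are each side's share when it proposes.
Hence (1 − 0.92·0.92)x = 200(1 − 0.92), i.e. 0.1536·x = 16.
x ≈ 104.1667; the seller's share is 200 − x ≈ 95.8333.

104.17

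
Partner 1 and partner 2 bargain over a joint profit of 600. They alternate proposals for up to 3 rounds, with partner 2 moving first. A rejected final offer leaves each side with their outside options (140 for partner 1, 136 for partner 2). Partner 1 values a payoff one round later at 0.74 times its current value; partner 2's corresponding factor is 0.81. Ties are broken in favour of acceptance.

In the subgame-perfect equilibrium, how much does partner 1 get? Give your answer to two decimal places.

168.28

Round 3 (partner 2 proposes): partner 1 gets 140 if talks fail, so partner 2 offers 140 and keeps 460.
Round 2 (partner 1 proposes): partner 2 can get 460 next round, worth 0.81 × 460 = 372.6 now; partner 1 offers that and keeps 227.4.
Round 1 (partner 2 proposes): partner 1 can get 227.4 next round, worth 0.74 × 227.4 = 168.276 now; partner 2 offers that and keeps 431.724.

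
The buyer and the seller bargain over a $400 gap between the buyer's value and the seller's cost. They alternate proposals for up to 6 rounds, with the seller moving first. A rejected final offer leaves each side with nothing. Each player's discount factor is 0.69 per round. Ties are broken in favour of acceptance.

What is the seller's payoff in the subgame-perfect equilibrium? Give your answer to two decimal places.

Solve by backward induction from round 6.
Round 6 (the buyer proposes): rejection yields 0 for the seller; the buyer offers 0 and keeps 400.
Round 5 (the seller proposes): the buyer can get 400 next round, worth 0.69 × 400 = 276 now. The seller offers 276 and keeps 400 − 276 = 124.
Round 4 (the buyer proposes): the seller can get 124 next round, worth 0.69 × 124 = 85.56 now; the buyer offers that and keeps 314.44.
Round 3 (the seller proposes): the buyer can get 314.44 next round, worth 0.69 × 314.44 = 216.9636 now. The seller offers 216.9636 and keeps 400 − 216.9636 = 183.0364.
Round 2 (the buyer proposes): the seller can get 183.0364 next round, worth 0.69 × 183.0364 = 126.295116 now. The buyer offers 126.295116 and keeps 400 − 126.295116 = 273.704884.
Round 1 (the seller proposes): the buyer can get 273.704884 next round, worth 0.69 × 273.704884 = 188.85636996 now. The seller offers 188.85636996 and keeps 400 − 188.85636996 = 211.14363004.

211.14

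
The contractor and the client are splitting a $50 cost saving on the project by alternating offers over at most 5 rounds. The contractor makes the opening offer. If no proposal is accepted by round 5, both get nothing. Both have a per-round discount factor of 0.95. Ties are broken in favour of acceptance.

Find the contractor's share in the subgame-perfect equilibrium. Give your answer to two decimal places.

Round 5 (the contractor proposes): rejection yields 0 for the client; the contractor offers 0 and keeps 50.
Round 4 (the client proposes): the contractor can get 50 next round, worth 0.95 × 50 = 47.5 now; the client offers that and keeps 2.5.
Round 3 (the contractor proposes): the client can get 2.5 next round, worth 0.95 × 2.5 = 2.375 now; the contractor offers that and keeps 47.625.
Round 2 (the client proposes): the contractor can get 47.625 next round, worth 0.95 × 47.625 = 45.24375 now, so the client offers 45.24375, keeping 4.75625.
Round 1 (the contractor proposes): the client can get 4.75625 next round, worth 0.95 × 4.75625 = 4.5184375 now. The contractor offers 4.5184375 and keeps 50 − 4.5184375 = 45.4815625.

45.48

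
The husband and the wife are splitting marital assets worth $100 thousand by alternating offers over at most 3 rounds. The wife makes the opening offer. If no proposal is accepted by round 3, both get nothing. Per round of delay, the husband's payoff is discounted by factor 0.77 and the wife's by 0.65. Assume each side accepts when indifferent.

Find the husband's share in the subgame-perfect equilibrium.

26.95

Round 3 (the wife proposes): the husband will accept anything ≥ 0, so the wife offers 0 and keeps 100.
Round 2 (the husband proposes): the wife can get 100 next round, worth 0.65 × 100 = 65 now. The husband offers 65 and keeps 100 − 65 = 35.
Round 1 (the wife proposes): the husband can get 35 next round, worth 0.77 × 35 = 26.95 now; the wife offers that and keeps 73.05.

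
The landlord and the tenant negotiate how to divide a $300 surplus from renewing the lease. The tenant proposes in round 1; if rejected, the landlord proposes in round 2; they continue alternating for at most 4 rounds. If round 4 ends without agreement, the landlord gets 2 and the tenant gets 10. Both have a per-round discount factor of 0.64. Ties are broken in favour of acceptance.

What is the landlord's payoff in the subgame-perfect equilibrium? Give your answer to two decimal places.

Round 4 (the landlord proposes): the tenant gets 10 if talks fail, so the landlord offers 10 and keeps 290.
Round 3 (the tenant proposes): the landlord can get 290 next round, worth 0.64 × 290 = 185.6 now; the tenant offers that and keeps 114.4.
Round 2 (the landlord proposes): the tenant can get 114.4 next round, worth 0.64 × 114.4 = 73.216 now; the landlord offers that and keeps 226.784.
Round 1 (the tenant proposes): the landlord can get 226.784 next round, worth 0.64 × 226.784 = 145.14176 now. The tenant offers 145.14176 and keeps 300 − 145.14176 = 154.85824.

145.14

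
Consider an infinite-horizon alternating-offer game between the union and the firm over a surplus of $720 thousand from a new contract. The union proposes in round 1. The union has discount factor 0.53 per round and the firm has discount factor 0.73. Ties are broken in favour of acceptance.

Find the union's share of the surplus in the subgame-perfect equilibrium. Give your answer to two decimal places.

317.08

In a stationary SPE each proposer offers the other exactly their discounted continuation value.
If the union keeps x when proposing and the firm keeps y when proposing, then x = 720 − 0.73y and y = 720 − 0.53x.
Solving: x = 720(1 − 0.73) / (1 − 0.53·0.73) = 194.4 / 0.6131 ≈ 317.0771.
The firm gets 720 − 317.0771 ≈ 402.9229.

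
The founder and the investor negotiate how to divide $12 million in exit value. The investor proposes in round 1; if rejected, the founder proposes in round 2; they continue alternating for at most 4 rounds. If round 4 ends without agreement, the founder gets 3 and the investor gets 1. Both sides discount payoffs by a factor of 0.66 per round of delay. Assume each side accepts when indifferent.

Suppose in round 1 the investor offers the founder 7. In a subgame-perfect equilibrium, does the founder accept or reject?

Round 4 (the founder proposes): the investor gets 1 if talks fail, so the founder offers 1 and keeps 11.
Round 3 (the investor proposes): the founder can get 11 next round, worth 0.66 × 11 = 7.26 now. The investor offers 7.26 and keeps 12 − 7.26 = 4.74.
Round 2 (the founder proposes): the investor can get 4.74 next round, worth 0.66 × 4.74 = 3.1284 now, so the founder offers 3.1284, keeping 8.8716.
So by rejecting in round 1, the founder gets 8.8716 next round, worth 0.66 × 8.8716 = 5.855256 now.
Offer 7 ≥ 5.855256, so the founder accepts.

Accept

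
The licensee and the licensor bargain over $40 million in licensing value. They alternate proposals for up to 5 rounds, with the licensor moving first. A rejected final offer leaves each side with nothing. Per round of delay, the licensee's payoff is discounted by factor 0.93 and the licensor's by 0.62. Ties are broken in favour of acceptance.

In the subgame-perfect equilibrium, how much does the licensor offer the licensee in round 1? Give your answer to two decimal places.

By backward induction:
Round 5 (the licensor proposes): rejection yields 0 for the licensee; the licensor offers 0 and keeps 40.
Round 4 (the licensee proposes): the licensor can get 40 next round, worth 0.62 × 40 = 24.8 now; the licensee offers that and keeps 15.2.
Round 3 (the licensor proposes): the licensee can get 15.2 next round, worth 0.93 × 15.2 = 14.136 now. The licensor offers 14.136 and keeps 40 − 14.136 = 25.864.
Round 2 (the licensee proposes): the licensor can get 25.864 next round, worth 0.62 × 25.864 = 16.03568 now; the licensee offers that and keeps 23.96432.
Round 1 (the licensor proposes): the licensee can get 23.96432 next round, worth 0.93 × 23.96432 = 22.2868176 now. The licensor offers 22.2868176 and keeps 40 − 22.2868176 = 17.7131824.

22.29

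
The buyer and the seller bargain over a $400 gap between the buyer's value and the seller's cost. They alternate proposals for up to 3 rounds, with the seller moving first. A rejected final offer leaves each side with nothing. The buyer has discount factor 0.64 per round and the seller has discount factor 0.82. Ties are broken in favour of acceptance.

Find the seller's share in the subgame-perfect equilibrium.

353.92

Round 3 (the seller proposes): the buyer will accept anything ≥ 0, so the seller offers 0 and keeps 400.
Round 2 (the buyer proposes): the seller can get 400 next round, worth 0.82 × 400 = 328 now; the buyer offers that and keeps 72.
Round 1 (the seller proposes): the buyer can get 72 next round, worth 0.64 × 72 = 46.08 now, so the seller offers 46.08, keeping 353.92.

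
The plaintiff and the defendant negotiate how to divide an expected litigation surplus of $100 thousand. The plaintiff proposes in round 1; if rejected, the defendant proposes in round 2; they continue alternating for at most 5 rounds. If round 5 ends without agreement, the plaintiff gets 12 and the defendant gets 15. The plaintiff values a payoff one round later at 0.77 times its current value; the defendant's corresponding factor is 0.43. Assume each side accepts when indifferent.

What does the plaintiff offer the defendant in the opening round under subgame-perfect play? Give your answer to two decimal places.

14.81

Round 5 (the plaintiff proposes): the defendant gets 15 if talks fail, so the plaintiff offers 15 and keeps 85.
Round 4 (the defendant proposes): the plaintiff can get 85 next round, worth 0.77 × 85 = 65.45 now, so the defendant offers 65.45, keeping 34.55.
Round 3 (the plaintiff proposes): the defendant can get 34.55 next round, worth 0.43 × 34.55 = 14.8565 now, so the plaintiff offers 14.8565, keeping 85.1435.
Round 2 (the defendant proposes): the plaintiff can get 85.1435 next round, worth 0.77 × 85.1435 = 65.560495 now. The defendant offers 65.560495 and keeps 100 − 65.560495 = 34.439505.
Round 1 (the plaintiff proposes): the defendant can get 34.439505 next round, worth 0.43 × 34.439505 = 14.80898715 now. The plaintiff offers 14.80898715 and keeps 100 − 14.80898715 = 85.19101285.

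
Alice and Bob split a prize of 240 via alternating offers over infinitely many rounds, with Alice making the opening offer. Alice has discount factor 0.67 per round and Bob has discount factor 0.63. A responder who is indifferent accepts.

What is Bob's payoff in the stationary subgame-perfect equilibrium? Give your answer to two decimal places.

In a stationary SPE each proposer offers the other exactly their discounted continuation value.
If Alice keeps x when proposing and Bob keeps y when proposing, then x = 240 − 0.63y and y = 240 − 0.67x.
Solving: x = 240(1 − 0.63) / (1 − 0.67·0.63) = 88.8 / 0.5779 ≈ 153.6598.
Bob gets 240 − 153.6598 ≈ 86.3402.

86.34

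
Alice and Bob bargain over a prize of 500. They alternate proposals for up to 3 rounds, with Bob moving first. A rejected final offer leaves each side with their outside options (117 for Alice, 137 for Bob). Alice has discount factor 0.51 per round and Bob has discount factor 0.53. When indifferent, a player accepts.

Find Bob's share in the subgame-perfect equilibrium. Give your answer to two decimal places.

Round 3 (Bob proposes): Alice gets 117 if talks fail, so Bob offers 117 and keeps 383.
Round 2 (Alice proposes): Bob can get 383 next round, worth 0.53 × 383 = 202.99 now; Alice offers that and keeps 297.01.
Round 1 (Bob proposes): Alice can get 297.01 next round, worth 0.51 × 297.01 = 151.4751 now; Bob offers that and keeps 348.5249.

348.52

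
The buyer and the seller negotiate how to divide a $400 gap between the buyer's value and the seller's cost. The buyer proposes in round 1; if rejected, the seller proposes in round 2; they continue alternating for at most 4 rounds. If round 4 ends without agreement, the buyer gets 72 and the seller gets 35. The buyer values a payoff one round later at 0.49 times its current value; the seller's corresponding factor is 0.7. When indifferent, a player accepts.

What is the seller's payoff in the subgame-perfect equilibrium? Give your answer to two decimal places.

221.55

Work backward from the last round.
Round 4 (the seller proposes): the buyer gets 72 if talks fail, so the seller offers 72 and keeps 328.
Round 3 (the buyer proposes): the seller can get 328 next round, worth 0.7 × 328 = 229.6 now. The buyer offers 229.6 and keeps 400 − 229.6 = 170.4.
Round 2 (the seller proposes): the buyer can get 170.4 next round, worth 0.49 × 170.4 = 83.496 now; the seller offers that and keeps 316.504.
Round 1 (the buyer proposes): the seller can get 316.504 next round, worth 0.7 × 316.504 = 221.5528 now; the buyer offers that and keeps 178.4472.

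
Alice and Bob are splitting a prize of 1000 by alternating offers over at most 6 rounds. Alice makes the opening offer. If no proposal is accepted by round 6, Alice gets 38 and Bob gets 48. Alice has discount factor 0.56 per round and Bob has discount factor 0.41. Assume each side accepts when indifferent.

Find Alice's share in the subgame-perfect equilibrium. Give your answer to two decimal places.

Round 6 (Bob proposes): Alice gets 38 if talks fail, so Bob offers 38 and keeps 962.
Round 5 (Alice proposes): Bob can get 962 next round, worth 0.41 × 962 = 394.42 now. Alice offers 394.42 and keeps 1000 − 394.42 = 605.58.
Round 4 (Bob proposes): Alice can get 605.58 next round, worth 0.56 × 605.58 = 339.1248 now. Bob offers 339.1248 and keeps 1000 − 339.1248 = 660.8752.
Round 3 (Alice proposes): Bob can get 660.8752 next round, worth 0.41 × 660.8752 = 270.958832 now. Alice offers 270.958832 and keeps 1000 − 270.958832 = 729.041168.
Round 2 (Bob proposes): Alice can get 729.041168 next round, worth 0.56 × 729.041168 = 408.26305408 now; Bob offers that and keeps 591.73694592.
Round 1 (Alice proposes): Bob can get 591.73694592 next round, worth 0.41 × 591.73694592 = 242.6121478272 now; Alice offers that and keeps 757.3878521728.

757.39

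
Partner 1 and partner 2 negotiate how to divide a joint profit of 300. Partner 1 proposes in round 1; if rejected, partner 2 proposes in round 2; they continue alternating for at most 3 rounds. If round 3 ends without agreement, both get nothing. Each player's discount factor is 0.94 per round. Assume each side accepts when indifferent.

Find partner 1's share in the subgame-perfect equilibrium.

Round 3 (partner 1 proposes): rejection yields 0 for partner 2; partner 1 offers 0 and keeps 300.
Round 2 (partner 2 proposes): partner 1 can get 300 next round, worth 0.94 × 300 = 282 now. Partner 2 offers 282 and keeps 300 − 282 = 18.
Round 1 (partner 1 proposes): partner 2 can get 18 next round, worth 0.94 × 18 = 16.92 now, so partner 1 offers 16.92, keeping 283.08.

283.08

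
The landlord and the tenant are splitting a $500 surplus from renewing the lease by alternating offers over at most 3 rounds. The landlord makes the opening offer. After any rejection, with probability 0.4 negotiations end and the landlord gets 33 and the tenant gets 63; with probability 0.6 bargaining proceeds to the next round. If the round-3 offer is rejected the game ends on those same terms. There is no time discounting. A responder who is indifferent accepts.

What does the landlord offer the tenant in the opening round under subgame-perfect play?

Round 3 (the landlord proposes): the tenant gets 63 if talks fail, so the landlord offers 63 and keeps 437.
Round 2 (the tenant proposes): rejecting gives the landlord an expected 0.6 × 437 + 0.4 × 33 = 275.4; the tenant offers that and keeps 224.6.
Round 1 (the landlord proposes): rejecting gives the tenant an expected 0.6 × 224.6 + 0.4 × 63 = 159.96. The landlord offers 159.96 and keeps 500 − 159.96 = 340.04.

159.96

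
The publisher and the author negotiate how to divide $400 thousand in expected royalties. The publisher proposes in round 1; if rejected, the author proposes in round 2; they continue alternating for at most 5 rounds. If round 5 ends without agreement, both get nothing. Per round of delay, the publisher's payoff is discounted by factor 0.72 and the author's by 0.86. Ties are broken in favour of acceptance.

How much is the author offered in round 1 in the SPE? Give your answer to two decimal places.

Round 5 (the publisher proposes): the author will accept anything ≥ 0, so the publisher offers 0 and keeps 400.
Round 4 (the author proposes): the publisher can get 400 next round, worth 0.72 × 400 = 288 now, so the author offers 288, keeping 112.
Round 3 (the publisher proposes): the author can get 112 next round, worth 0.86 × 112 = 96.32 now, so the publisher offers 96.32, keeping 303.68.
Round 2 (the author proposes): the publisher can get 303.68 next round, worth 0.72 × 303.68 = 218.6496 now, so the author offers 218.6496, keeping 181.3504.
Round 1 (the publisher proposes): the author can get 181.3504 next round, worth 0.86 × 181.3504 = 155.961344 now; the publisher offers that and keeps 244.038656.

155.96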